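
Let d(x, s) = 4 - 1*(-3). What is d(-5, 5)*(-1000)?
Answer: -7000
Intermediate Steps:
d(x, s) = 7 (d(x, s) = 4 + 3 = 7)
d(-5, 5)*(-1000) = 7*(-1000) = -7000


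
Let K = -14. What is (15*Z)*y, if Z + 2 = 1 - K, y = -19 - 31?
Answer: -9750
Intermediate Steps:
y = -50
Z = 13 (Z = -2 + (1 - 1*(-14)) = -2 + (1 + 14) = -2 + 15 = 13)
(15*Z)*y = (15*13)*(-50) = 195*(-50) = -9750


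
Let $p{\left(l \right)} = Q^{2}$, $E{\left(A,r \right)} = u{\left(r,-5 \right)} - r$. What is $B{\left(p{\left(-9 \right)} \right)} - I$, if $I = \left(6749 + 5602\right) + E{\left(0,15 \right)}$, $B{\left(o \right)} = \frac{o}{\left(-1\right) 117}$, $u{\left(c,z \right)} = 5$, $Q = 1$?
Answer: $- \frac{1443898}{117} \approx -12341.0$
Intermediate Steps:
$E{\left(A,r \right)} = 5 - r$
$p{\left(l \right)} = 1$ ($p{\left(l \right)} = 1^{2} = 1$)
$B{\left(o \right)} = - \frac{o}{117}$ ($B{\left(o \right)} = \frac{o}{-117} = o \left(- \frac{1}{117}\right) = - \frac{o}{117}$)
$I = 12341$ ($I = \left(6749 + 5602\right) + \left(5 - 15\right) = 12351 + \left(5 - 15\right) = 12351 - 10 = 12341$)
$B{\left(p{\left(-9 \right)} \right)} - I = \left(- \frac{1}{117}\right) 1 - 12341 = - \frac{1}{117} - 12341 = - \frac{1443898}{117}$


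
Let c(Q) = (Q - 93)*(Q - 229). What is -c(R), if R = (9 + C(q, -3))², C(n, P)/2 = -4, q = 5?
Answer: -20976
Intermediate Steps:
C(n, P) = -8 (C(n, P) = 2*(-4) = -8)
R = 1 (R = (9 - 8)² = 1² = 1)
c(Q) = (-229 + Q)*(-93 + Q) (c(Q) = (-93 + Q)*(-229 + Q) = (-229 + Q)*(-93 + Q))
-c(R) = -(21297 + 1² - 322*1) = -(21297 + 1 - 322) = -1*20976 = -20976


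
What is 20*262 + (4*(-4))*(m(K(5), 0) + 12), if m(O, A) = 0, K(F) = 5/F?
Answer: 5048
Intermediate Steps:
20*262 + (4*(-4))*(m(K(5), 0) + 12) = 20*262 + (4*(-4))*(0 + 12) = 5240 - 16*12 = 5240 - 192 = 5048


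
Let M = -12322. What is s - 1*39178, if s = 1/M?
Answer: -482751317/12322 ≈ -39178.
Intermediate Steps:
s = -1/12322 (s = 1/(-12322) = -1/12322 ≈ -8.1156e-5)
s - 1*39178 = -1/12322 - 1*39178 = -1/12322 - 39178 = -482751317/12322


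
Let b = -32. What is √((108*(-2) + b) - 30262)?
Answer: 3*I*√3390 ≈ 174.67*I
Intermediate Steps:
√((108*(-2) + b) - 30262) = √((108*(-2) - 32) - 30262) = √((-216 - 32) - 30262) = √(-248 - 30262) = √(-30510) = 3*I*√3390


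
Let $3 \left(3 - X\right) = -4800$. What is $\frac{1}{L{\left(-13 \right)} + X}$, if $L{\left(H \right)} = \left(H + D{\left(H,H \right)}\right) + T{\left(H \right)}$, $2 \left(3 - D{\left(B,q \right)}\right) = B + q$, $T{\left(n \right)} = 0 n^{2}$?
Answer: $\frac{1}{1606} \approx 0.00062266$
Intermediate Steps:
$X = 1603$ ($X = 3 - -1600 = 3 + 1600 = 1603$)
$T{\left(n \right)} = 0$
$D{\left(B,q \right)} = 3 - \frac{B}{2} - \frac{q}{2}$ ($D{\left(B,q \right)} = 3 - \frac{B + q}{2} = 3 - \left(\frac{B}{2} + \frac{q}{2}\right) = 3 - \frac{B}{2} - \frac{q}{2}$)
$L{\left(H \right)} = 3$ ($L{\left(H \right)} = \left(H - \left(-3 + H\right)\right) + 0 = 3 + 0 = 3$)
$\frac{1}{L{\left(-13 \right)} + X} = \frac{1}{3 + 1603} = \frac{1}{1606}$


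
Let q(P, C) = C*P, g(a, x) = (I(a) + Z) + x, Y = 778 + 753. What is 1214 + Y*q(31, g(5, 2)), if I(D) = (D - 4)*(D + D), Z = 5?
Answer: 808051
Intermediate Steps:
I(D) = 2*D*(-4 + D) (I(D) = (-4 + D)*(2*D) = 2*D*(-4 + D))
Y = 1531
g(a, x) = 5 + x + 2*a*(-4 + a) (g(a, x) = (2*a*(-4 + a) + 5) + x = (5 + 2*a*(-4 + a)) + x = 5 + x + 2*a*(-4 + a))
1214 + Y*q(31, g(5, 2)) = 1214 + 1531*((5 + 2 + 2*5*(-4 + 5))*31) = 1214 + 1531*((5 + 2 + 2*5*1)*31) = 1214 + 1531*((5 + 2 + 10)*31) = 1214 + 1531*(17*31) = 1214 + 1531*527 = 1214 + 806837 = 808051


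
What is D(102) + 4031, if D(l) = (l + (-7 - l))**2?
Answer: 4080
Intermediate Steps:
D(l) = 49 (D(l) = (-7)**2 = 49)
D(102) + 4031 = 49 + 4031 = 4080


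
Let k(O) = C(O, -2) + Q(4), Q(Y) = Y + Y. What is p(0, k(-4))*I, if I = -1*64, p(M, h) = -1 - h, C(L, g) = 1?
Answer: 640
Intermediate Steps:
Q(Y) = 2*Y
k(O) = 9 (k(O) = 1 + 2*4 = 1 + 8 = 9)
I = -64
p(0, k(-4))*I = (-1 - 1*9)*(-64) = (-1 - 9)*(-64) = -10*(-64) = 640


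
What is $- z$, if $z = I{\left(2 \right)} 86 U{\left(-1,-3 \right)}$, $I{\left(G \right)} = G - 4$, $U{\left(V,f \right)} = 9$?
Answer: $1548$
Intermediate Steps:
$I{\left(G \right)} = -4 + G$
$z = -1548$ ($z = \left(-4 + 2\right) 86 \cdot 9 = \left(-2\right) 86 \cdot 9 = \left(-172\right) 9 = -1548$)
$- z = \left(-1\right) \left(-1548\right) = 1548$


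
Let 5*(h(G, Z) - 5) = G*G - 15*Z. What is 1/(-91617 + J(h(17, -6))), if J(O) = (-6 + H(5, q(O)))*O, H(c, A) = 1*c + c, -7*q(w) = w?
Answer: -5/456469 ≈ -1.0954e-5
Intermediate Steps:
h(G, Z) = 5 - 3*Z + G²/5 (h(G, Z) = 5 + (G*G - 15*Z)/5 = 5 + (G² - 15*Z)/5 = 5 + (-3*Z + G²/5) = 5 - 3*Z + G²/5)
q(w) = -w/7
H(c, A) = 2*c (H(c, A) = c + c = 2*c)
J(O) = 4*O (J(O) = (-6 + 2*5)*O = (-6 + 10)*O = 4*O)
1/(-91617 + J(h(17, -6))) = 1/(-91617 + 4*(5 - 3*(-6) + (⅕)*17²)) = 1/(-91617 + 4*(5 + 18 + (⅕)*289)) = 1/(-91617 + 4*(5 + 18 + 289/5)) = 1/(-91617 + 4*(404/5)) = 1/(-91617 + 1616/5) = 1/(-456469/5) = -5/456469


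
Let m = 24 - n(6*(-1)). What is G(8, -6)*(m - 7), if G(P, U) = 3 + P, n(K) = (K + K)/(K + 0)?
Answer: 165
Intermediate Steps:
n(K) = 2 (n(K) = (2*K)/K = 2)
m = 22 (m = 24 - 1*2 = 24 - 2 = 22)
G(8, -6)*(m - 7) = (3 + 8)*(22 - 7) = 11*15 = 165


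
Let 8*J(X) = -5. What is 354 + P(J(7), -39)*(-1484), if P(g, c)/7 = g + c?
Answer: 823957/2 ≈ 4.1198e+5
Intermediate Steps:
J(X) = -5/8 (J(X) = (⅛)*(-5) = -5/8)
P(g, c) = 7*c + 7*g (P(g, c) = 7*(g + c) = 7*(c + g) = 7*c + 7*g)
354 + P(J(7), -39)*(-1484) = 354 + (7*(-39) + 7*(-5/8))*(-1484) = 354 + (-273 - 35/8)*(-1484) = 354 - 2219/8*(-1484) = 354 + 823249/2 = 823957/2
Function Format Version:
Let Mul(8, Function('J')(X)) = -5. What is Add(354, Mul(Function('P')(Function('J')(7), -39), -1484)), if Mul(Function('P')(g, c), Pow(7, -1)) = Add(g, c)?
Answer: Rational(823957, 2) ≈ 4.1198e+5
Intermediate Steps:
Function('J')(X) = Rational(-5, 8) (Function('J')(X) = Mul(Rational(1, 8), -5) = Rational(-5, 8))
Function('P')(g, c) = Add(Mul(7, c), Mul(7, g)) (Function('P')(g, c) = Mul(7, Add(g, c)) = Mul(7, Add(c, g)) = Add(Mul(7, c), Mul(7, g)))
Add(354, Mul(Function('P')(Function('J')(7), -39), -1484)) = Add(354, Mul(Add(Mul(7, -39), Mul(7, Rational(-5, 8))), -1484)) = Add(354, Mul(Add(-273, Rational(-35, 8)), -1484)) = Add(354, Mul(Rational(-2219, 8), -1484)) = Add(354, Rational(823249, 2)) = Rational(823957, 2)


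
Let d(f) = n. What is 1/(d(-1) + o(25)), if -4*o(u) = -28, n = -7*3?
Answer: -1/14 ≈ -0.071429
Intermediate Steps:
n = -21
d(f) = -21
o(u) = 7 (o(u) = -¼*(-28) = 7)
1/(d(-1) + o(25)) = 1/(-21 + 7) = 1/(-14) = -1/14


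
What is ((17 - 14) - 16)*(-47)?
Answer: 611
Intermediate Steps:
((17 - 14) - 16)*(-47) = (3 - 16)*(-47) = -13*(-47) = 611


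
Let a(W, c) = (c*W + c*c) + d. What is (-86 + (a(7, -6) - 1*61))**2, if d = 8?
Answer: 21025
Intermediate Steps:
a(W, c) = 8 + c**2 + W*c (a(W, c) = (c*W + c*c) + 8 = (W*c + c**2) + 8 = (c**2 + W*c) + 8 = 8 + c**2 + W*c)
(-86 + (a(7, -6) - 1*61))**2 = (-86 + ((8 + (-6)**2 + 7*(-6)) - 1*61))**2 = (-86 + ((8 + 36 - 42) - 61))**2 = (-86 + (2 - 61))**2 = (-86 - 59)**2 = (-145)**2 = 21025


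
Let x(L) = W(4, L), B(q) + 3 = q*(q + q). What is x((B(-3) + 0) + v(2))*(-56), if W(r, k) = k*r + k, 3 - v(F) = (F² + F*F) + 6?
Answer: -1120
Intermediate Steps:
B(q) = -3 + 2*q² (B(q) = -3 + q*(q + q) = -3 + q*(2*q) = -3 + 2*q²)
v(F) = -3 - 2*F² (v(F) = 3 - ((F² + F*F) + 6) = 3 - ((F² + F²) + 6) = 3 - (2*F² + 6) = 3 - (6 + 2*F²) = 3 + (-6 - 2*F²) = -3 - 2*F²)
W(r, k) = k + k*r
x(L) = 5*L (x(L) = L*(1 + 4) = L*5 = 5*L)
x((B(-3) + 0) + v(2))*(-56) = (5*(((-3 + 2*(-3)²) + 0) + (-3 - 2*2²)))*(-56) = (5*(((-3 + 2*9) + 0) + (-3 - 2*4)))*(-56) = (5*(((-3 + 18) + 0) + (-3 - 8)))*(-56) = (5*((15 + 0) - 11))*(-56) = (5*(15 - 11))*(-56) = (5*4)*(-56) = 20*(-56) = -1120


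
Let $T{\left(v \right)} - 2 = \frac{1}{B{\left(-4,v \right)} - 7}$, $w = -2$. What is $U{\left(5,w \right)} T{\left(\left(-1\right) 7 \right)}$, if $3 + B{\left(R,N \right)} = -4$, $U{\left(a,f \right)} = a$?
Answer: $\frac{135}{14} \approx 9.6429$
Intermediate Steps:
$B{\left(R,N \right)} = -7$ ($B{\left(R,N \right)} = -3 - 4 = -7$)
$T{\left(v \right)} = \frac{27}{14}$ ($T{\left(v \right)} = 2 + \frac{1}{-7 - 7} = 2 + \frac{1}{-14} = 2 - \frac{1}{14} = \frac{27}{14}$)
$U{\left(5,w \right)} T{\left(\left(-1\right) 7 \right)} = 5 \cdot \frac{27}{14} = \frac{135}{14}$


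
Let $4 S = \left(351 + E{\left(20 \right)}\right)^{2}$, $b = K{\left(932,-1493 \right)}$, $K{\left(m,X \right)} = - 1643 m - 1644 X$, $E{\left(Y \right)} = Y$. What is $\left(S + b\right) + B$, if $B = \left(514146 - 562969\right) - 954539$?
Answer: $- \frac{182943}{4} \approx -45736.0$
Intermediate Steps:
$K{\left(m,X \right)} = - 1644 X - 1643 m$
$B = -1003362$ ($B = -48823 - 954539 = -1003362$)
$b = 923216$ ($b = \left(-1644\right) \left(-1493\right) - 1531276 = 2454492 - 1531276 = 923216$)
$S = \frac{137641}{4}$ ($S = \frac{\left(351 + 20\right)^{2}}{4} = \frac{371^{2}}{4} = \frac{1}{4} \cdot 137641 = \frac{137641}{4} \approx 34410.0$)
$\left(S + b\right) + B = \left(\frac{137641}{4} + 923216\right) - 1003362 = \frac{3830505}{4} - 1003362 = - \frac{182943}{4}$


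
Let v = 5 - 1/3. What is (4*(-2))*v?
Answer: -112/3 ≈ -37.333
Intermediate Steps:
v = 14/3 (v = 5 - 1*1/3 = 5 - 1/3 = 14/3 ≈ 4.6667)
(4*(-2))*v = (4*(-2))*(14/3) = -8*14/3 = -112/3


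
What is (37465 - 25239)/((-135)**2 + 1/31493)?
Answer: 192516709/286979963 ≈ 0.67084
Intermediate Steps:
(37465 - 25239)/((-135)**2 + 1/31493) = 12226/(18225 + 1/31493) = 12226/(573959926/31493) = 12226*(31493/573959926) = 192516709/286979963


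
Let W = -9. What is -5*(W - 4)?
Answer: 65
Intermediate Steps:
-5*(W - 4) = -5*(-9 - 4) = -5*(-13) = 65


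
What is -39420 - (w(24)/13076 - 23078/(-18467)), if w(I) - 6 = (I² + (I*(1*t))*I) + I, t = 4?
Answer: -4759639990769/120737246 ≈ -39422.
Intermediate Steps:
w(I) = 6 + I + 5*I² (w(I) = 6 + ((I² + (I*(1*4))*I) + I) = 6 + ((I² + (I*4)*I) + I) = 6 + ((I² + (4*I)*I) + I) = 6 + ((I² + 4*I²) + I) = 6 + (5*I² + I) = 6 + (I + 5*I²) = 6 + I + 5*I²)
-39420 - (w(24)/13076 - 23078/(-18467)) = -39420 - ((6 + 24 + 5*24²)/13076 - 23078/(-18467)) = -39420 - ((6 + 24 + 5*576)*(1/13076) - 23078*(-1/18467)) = -39420 - ((6 + 24 + 2880)*(1/13076) + 23078/18467) = -39420 - (2910*(1/13076) + 23078/18467) = -39420 - (1455/6538 + 23078/18467) = -39420 - 1*177753449/120737246 = -39420 - 177753449/120737246 = -4759639990769/120737246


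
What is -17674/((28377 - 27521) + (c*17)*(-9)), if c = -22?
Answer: -8837/2111 ≈ -4.1862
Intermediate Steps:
-17674/((28377 - 27521) + (c*17)*(-9)) = -17674/((28377 - 27521) - 22*17*(-9)) = -17674/(856 - 374*(-9)) = -17674/(856 + 3366) = -17674/4222 = -17674*1/4222 = -8837/2111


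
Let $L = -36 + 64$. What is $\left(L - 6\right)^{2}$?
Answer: $484$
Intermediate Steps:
$L = 28$
$\left(L - 6\right)^{2} = \left(28 - 6\right)^{2} = 22^{2} = 484$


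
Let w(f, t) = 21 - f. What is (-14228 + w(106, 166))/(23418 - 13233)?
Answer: -4771/3395 ≈ -1.4053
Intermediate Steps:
(-14228 + w(106, 166))/(23418 - 13233) = (-14228 + (21 - 1*106))/(23418 - 13233) = (-14228 + (21 - 106))/10185 = (-14228 - 85)*(1/10185) = -14313*1/10185 = -4771/3395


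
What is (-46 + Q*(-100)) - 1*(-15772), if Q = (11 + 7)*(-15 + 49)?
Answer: -45474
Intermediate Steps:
Q = 612 (Q = 18*34 = 612)
(-46 + Q*(-100)) - 1*(-15772) = (-46 + 612*(-100)) - 1*(-15772) = (-46 - 61200) + 15772 = -61246 + 15772 = -45474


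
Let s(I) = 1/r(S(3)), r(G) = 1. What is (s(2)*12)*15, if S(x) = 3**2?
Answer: 180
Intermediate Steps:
S(x) = 9
s(I) = 1 (s(I) = 1/1 = 1)
(s(2)*12)*15 = (1*12)*15 = 12*15 = 180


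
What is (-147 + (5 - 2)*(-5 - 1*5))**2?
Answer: 31329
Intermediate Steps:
(-147 + (5 - 2)*(-5 - 1*5))**2 = (-147 + 3*(-5 - 5))**2 = (-147 + 3*(-10))**2 = (-147 - 30)**2 = (-177)**2 = 31329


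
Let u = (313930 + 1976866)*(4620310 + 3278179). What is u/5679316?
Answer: 4523456751811/1419829 ≈ 3.1859e+6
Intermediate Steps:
u = 18093827007244 (u = 2290796*7898489 = 18093827007244)
u/5679316 = 18093827007244/5679316 = 18093827007244*(1/5679316) = 4523456751811/1419829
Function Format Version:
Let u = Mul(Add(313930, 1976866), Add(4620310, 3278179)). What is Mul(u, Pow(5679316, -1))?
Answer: Rational(4523456751811, 1419829) ≈ 3.1859e+6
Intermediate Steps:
u = 18093827007244 (u = Mul(2290796, 7898489) = 18093827007244)
Mul(u, Pow(5679316, -1)) = Mul(18093827007244, Pow(5679316, -1)) = Mul(18093827007244, Rational(1, 5679316)) = Rational(4523456751811, 1419829)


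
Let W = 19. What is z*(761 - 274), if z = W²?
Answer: 175807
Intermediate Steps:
z = 361 (z = 19² = 361)
z*(761 - 274) = 361*(761 - 274) = 361*487 = 175807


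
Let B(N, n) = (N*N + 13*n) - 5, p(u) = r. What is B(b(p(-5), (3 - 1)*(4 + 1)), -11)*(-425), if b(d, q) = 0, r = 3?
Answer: 62900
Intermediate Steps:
p(u) = 3
B(N, n) = -5 + N² + 13*n (B(N, n) = (N² + 13*n) - 5 = -5 + N² + 13*n)
B(b(p(-5), (3 - 1)*(4 + 1)), -11)*(-425) = (-5 + 0² + 13*(-11))*(-425) = (-5 + 0 - 143)*(-425) = -148*(-425) = 62900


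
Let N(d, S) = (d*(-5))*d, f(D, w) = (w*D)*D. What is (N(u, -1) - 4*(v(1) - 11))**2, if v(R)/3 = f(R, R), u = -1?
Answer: 729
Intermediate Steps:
f(D, w) = w*D**2 (f(D, w) = (D*w)*D = w*D**2)
v(R) = 3*R**3 (v(R) = 3*(R*R**2) = 3*R**3)
N(d, S) = -5*d**2 (N(d, S) = (-5*d)*d = -5*d**2)
(N(u, -1) - 4*(v(1) - 11))**2 = (-5*(-1)**2 - 4*(3*1**3 - 11))**2 = (-5*1 - 4*(3*1 - 11))**2 = (-5 - 4*(3 - 11))**2 = (-5 - 4*(-8))**2 = (-5 + 32)**2 = 27**2 = 729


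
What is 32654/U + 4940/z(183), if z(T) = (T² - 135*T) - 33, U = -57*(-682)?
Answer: 79632119/56697729 ≈ 1.4045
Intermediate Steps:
U = 38874
z(T) = -33 + T² - 135*T
32654/U + 4940/z(183) = 32654/38874 + 4940/(-33 + 183² - 135*183) = 32654*(1/38874) + 4940/(-33 + 33489 - 24705) = 16327/19437 + 4940/8751 = 79632119/56697729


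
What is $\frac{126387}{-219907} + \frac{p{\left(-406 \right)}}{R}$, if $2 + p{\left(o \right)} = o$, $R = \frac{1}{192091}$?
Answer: $- \frac{17234799585483}{219907} \approx -7.8373 \cdot 10^{7}$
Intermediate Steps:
$R = \frac{1}{192091} \approx 5.2059 \cdot 10^{-6}$
$p{\left(o \right)} = -2 + o$
$\frac{126387}{-219907} + \frac{p{\left(-406 \right)}}{R} = \frac{126387}{-219907} + \left(-2 - 406\right) \frac{1}{\frac{1}{192091}} = 126387 \left(- \frac{1}{219907}\right) - 78373128 = - \frac{126387}{219907} - 78373128 = - \frac{17234799585483}{219907}$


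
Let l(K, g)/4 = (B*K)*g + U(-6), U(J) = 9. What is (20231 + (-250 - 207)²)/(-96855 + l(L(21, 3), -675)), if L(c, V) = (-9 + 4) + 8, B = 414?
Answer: -76360/1150073 ≈ -0.066396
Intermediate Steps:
L(c, V) = 3 (L(c, V) = -5 + 8 = 3)
l(K, g) = 36 + 1656*K*g (l(K, g) = 4*((414*K)*g + 9) = 4*(414*K*g + 9) = 4*(9 + 414*K*g) = 36 + 1656*K*g)
(20231 + (-250 - 207)²)/(-96855 + l(L(21, 3), -675)) = (20231 + (-250 - 207)²)/(-96855 + (36 + 1656*3*(-675))) = (20231 + (-457)²)/(-96855 + (36 - 3353400)) = (20231 + 208849)/(-96855 - 3353364) = 229080/(-3450219) = 229080*(-1/3450219) = -76360/1150073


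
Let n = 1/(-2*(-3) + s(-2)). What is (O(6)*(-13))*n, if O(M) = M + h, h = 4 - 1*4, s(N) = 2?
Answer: -39/4 ≈ -9.7500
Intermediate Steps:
h = 0 (h = 4 - 4 = 0)
n = ⅛ (n = 1/(-2*(-3) + 2) = 1/(6 + 2) = 1/8 = ⅛ ≈ 0.12500)
O(M) = M (O(M) = M + 0 = M)
(O(6)*(-13))*n = (6*(-13))*(⅛) = -78*⅛ = -39/4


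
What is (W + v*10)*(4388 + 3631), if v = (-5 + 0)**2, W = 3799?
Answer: 32468931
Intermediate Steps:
v = 25 (v = (-5)**2 = 25)
(W + v*10)*(4388 + 3631) = (3799 + 25*10)*(4388 + 3631) = (3799 + 250)*8019 = 4049*8019 = 32468931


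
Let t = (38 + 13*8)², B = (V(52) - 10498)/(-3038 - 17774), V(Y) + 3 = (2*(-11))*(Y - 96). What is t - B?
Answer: 419643635/20812 ≈ 20164.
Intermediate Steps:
V(Y) = 2109 - 22*Y (V(Y) = -3 + (2*(-11))*(Y - 96) = -3 - 22*(-96 + Y) = -3 + (2112 - 22*Y) = 2109 - 22*Y)
B = 9533/20812 (B = ((2109 - 22*52) - 10498)/(-3038 - 17774) = ((2109 - 1144) - 10498)/(-20812) = (965 - 10498)*(-1/20812) = -9533*(-1/20812) = 9533/20812 ≈ 0.45805)
t = 20164 (t = (38 + 104)² = 142² = 20164)
t - B = 20164 - 1*9533/20812 = 20164 - 9533/20812 = 419643635/20812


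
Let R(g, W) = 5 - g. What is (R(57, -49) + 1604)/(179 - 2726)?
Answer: -1552/2547 ≈ -0.60934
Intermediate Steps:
(R(57, -49) + 1604)/(179 - 2726) = ((5 - 1*57) + 1604)/(179 - 2726) = ((5 - 57) + 1604)/(-2547) = (-52 + 1604)*(-1/2547) = 1552*(-1/2547) = -1552/2547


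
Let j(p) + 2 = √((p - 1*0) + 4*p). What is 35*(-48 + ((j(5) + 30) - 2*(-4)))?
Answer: -245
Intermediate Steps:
j(p) = -2 + √5*√p (j(p) = -2 + √((p - 1*0) + 4*p) = -2 + √((p + 0) + 4*p) = -2 + √(p + 4*p) = -2 + √(5*p) = -2 + √5*√p)
35*(-48 + ((j(5) + 30) - 2*(-4))) = 35*(-48 + (((-2 + √5*√5) + 30) - 2*(-4))) = 35*(-48 + (((-2 + 5) + 30) + 8)) = 35*(-48 + ((3 + 30) + 8)) = 35*(-48 + (33 + 8)) = 35*(-48 + 41) = 35*(-7) = -245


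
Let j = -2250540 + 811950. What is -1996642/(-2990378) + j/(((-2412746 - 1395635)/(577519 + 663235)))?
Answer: 2668820918752534841/5694249379009 ≈ 4.6869e+5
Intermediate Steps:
j = -1438590
-1996642/(-2990378) + j/(((-2412746 - 1395635)/(577519 + 663235))) = -1996642/(-2990378) - 1438590*(577519 + 663235)/(-2412746 - 1395635) = -1996642*(-1/2990378) - 1438590/((-3808381/1240754)) = 998321/1495189 - 1438590/((-3808381*1/1240754)) = 998321/1495189 - 1438590/(-3808381/1240754) = 998321/1495189 - 1438590*(-1240754/3808381) = 998321/1495189 + 1784936296860/3808381 = 2668820918752534841/5694249379009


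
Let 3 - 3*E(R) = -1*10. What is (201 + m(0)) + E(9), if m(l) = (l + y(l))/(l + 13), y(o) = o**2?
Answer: 616/3 ≈ 205.33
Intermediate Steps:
E(R) = 13/3 (E(R) = 1 - (-1)*10/3 = 1 - 1/3*(-10) = 1 + 10/3 = 13/3)
m(l) = (l + l**2)/(13 + l) (m(l) = (l + l**2)/(l + 13) = (l + l**2)/(13 + l))
(201 + m(0)) + E(9) = (201 + 0*(1 + 0)/(13 + 0)) + 13/3 = (201 + 0*1/13) + 13/3 = (201 + 0*(1/13)*1) + 13/3 = (201 + 0) + 13/3 = 201 + 13/3 = 616/3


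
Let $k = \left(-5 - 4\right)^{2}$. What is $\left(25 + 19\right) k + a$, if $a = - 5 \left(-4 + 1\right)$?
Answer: $3579$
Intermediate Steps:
$a = 15$ ($a = \left(-5\right) \left(-3\right) = 15$)
$k = 81$ ($k = \left(-9\right)^{2} = 81$)
$\left(25 + 19\right) k + a = \left(25 + 19\right) 81 + 15 = 44 \cdot 81 + 15 = 3564 + 15 = 3579$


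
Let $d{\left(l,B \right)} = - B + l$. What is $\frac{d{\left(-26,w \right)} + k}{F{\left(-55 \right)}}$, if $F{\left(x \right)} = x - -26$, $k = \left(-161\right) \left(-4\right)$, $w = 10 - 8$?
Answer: $- \frac{616}{29} \approx -21.241$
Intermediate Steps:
$w = 2$ ($w = 10 - 8 = 2$)
$d{\left(l,B \right)} = l - B$
$k = 644$
$F{\left(x \right)} = 26 + x$ ($F{\left(x \right)} = x + 26 = 26 + x$)
$\frac{d{\left(-26,w \right)} + k}{F{\left(-55 \right)}} = \frac{\left(-26 - 2\right) + 644}{26 - 55} = \frac{\left(-26 - 2\right) + 644}{-29} = \left(-28 + 644\right) \left(- \frac{1}{29}\right) = 616 \left(- \frac{1}{29}\right) = - \frac{616}{29}$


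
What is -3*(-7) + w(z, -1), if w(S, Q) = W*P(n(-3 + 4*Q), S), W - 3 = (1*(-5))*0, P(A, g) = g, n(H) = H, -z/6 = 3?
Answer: -33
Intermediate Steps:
z = -18 (z = -6*3 = -18)
W = 3 (W = 3 + (1*(-5))*0 = 3 - 5*0 = 3 + 0 = 3)
w(S, Q) = 3*S
-3*(-7) + w(z, -1) = -3*(-7) + 3*(-18) = 21 - 54 = -33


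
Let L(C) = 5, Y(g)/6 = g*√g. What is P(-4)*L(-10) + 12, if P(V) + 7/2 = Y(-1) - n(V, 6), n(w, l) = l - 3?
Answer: -41/2 - 30*I ≈ -20.5 - 30.0*I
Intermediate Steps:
Y(g) = 6*g^(3/2) (Y(g) = 6*(g*√g) = 6*g^(3/2))
n(w, l) = -3 + l
P(V) = -13/2 - 6*I (P(V) = -7/2 + (6*(-1)^(3/2) - (-3 + 6)) = -7/2 + (6*(-I) - 1*3) = -7/2 + (-6*I - 3) = -7/2 + (-3 - 6*I) = -13/2 - 6*I)
P(-4)*L(-10) + 12 = (-13/2 - 6*I)*5 + 12 = (-65/2 - 30*I) + 12 = -41/2 - 30*I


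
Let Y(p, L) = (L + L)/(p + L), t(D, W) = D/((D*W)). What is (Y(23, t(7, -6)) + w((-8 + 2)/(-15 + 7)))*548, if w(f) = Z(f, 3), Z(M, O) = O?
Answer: 1636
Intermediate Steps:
w(f) = 3
t(D, W) = 1/W (t(D, W) = D*(1/(D*W)) = 1/W)
Y(p, L) = 2*L/(L + p) (Y(p, L) = (2*L)/(L + p) = 2*L/(L + p))
(Y(23, t(7, -6)) + w((-8 + 2)/(-15 + 7)))*548 = (2/(-6*(1/(-6) + 23)) + 3)*548 = (2*(-⅙)/(-⅙ + 23) + 3)*548 = (2*(-⅙)/(137/6) + 3)*548 = (2*(-⅙)*(6/137) + 3)*548 = (-2/137 + 3)*548 = (409/137)*548 = 1636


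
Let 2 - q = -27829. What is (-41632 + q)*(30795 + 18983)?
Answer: -686986178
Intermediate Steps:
q = 27831 (q = 2 - 1*(-27829) = 2 + 27829 = 27831)
(-41632 + q)*(30795 + 18983) = (-41632 + 27831)*(30795 + 18983) = -13801*49778 = -686986178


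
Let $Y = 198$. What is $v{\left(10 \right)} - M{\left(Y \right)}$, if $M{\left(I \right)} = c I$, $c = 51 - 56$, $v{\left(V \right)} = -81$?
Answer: $909$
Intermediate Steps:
$c = -5$
$M{\left(I \right)} = - 5 I$
$v{\left(10 \right)} - M{\left(Y \right)} = -81 - \left(-5\right) 198 = -81 - -990 = -81 + 990 = 909$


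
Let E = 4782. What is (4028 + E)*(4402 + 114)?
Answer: 39785960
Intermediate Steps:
(4028 + E)*(4402 + 114) = (4028 + 4782)*(4402 + 114) = 8810*4516 = 39785960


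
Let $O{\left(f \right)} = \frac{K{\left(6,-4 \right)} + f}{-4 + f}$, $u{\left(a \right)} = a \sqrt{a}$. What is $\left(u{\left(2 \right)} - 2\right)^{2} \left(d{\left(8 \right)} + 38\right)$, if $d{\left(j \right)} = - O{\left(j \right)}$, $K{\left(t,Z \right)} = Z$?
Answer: $444 - 296 \sqrt{2} \approx 25.393$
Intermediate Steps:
$u{\left(a \right)} = a^{\frac{3}{2}}$
$O{\left(f \right)} = 1$ ($O{\left(f \right)} = \frac{-4 + f}{-4 + f} = 1$)
$d{\left(j \right)} = -1$ ($d{\left(j \right)} = \left(-1\right) 1 = -1$)
$\left(u{\left(2 \right)} - 2\right)^{2} \left(d{\left(8 \right)} + 38\right) = \left(2^{\frac{3}{2}} - 2\right)^{2} \left(-1 + 38\right) = \left(2 \sqrt{2} - 2\right)^{2} \cdot 37 = \left(-2 + 2 \sqrt{2}\right)^{2} \cdot 37 = 37 \left(-2 + 2 \sqrt{2}\right)^{2}$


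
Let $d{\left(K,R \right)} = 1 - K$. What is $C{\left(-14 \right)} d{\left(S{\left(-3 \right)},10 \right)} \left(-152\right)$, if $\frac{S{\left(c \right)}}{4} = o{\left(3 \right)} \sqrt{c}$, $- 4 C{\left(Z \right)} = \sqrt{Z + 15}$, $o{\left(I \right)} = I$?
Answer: $38 - 456 i \sqrt{3} \approx 38.0 - 789.82 i$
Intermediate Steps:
$C{\left(Z \right)} = - \frac{\sqrt{15 + Z}}{4}$ ($C{\left(Z \right)} = - \frac{\sqrt{Z + 15}}{4} = - \frac{\sqrt{15 + Z}}{4}$)
$S{\left(c \right)} = 12 \sqrt{c}$ ($S{\left(c \right)} = 4 \cdot 3 \sqrt{c} = 12 \sqrt{c}$)
$C{\left(-14 \right)} d{\left(S{\left(-3 \right)},10 \right)} \left(-152\right) = - \frac{\sqrt{15 - 14}}{4} \left(1 - 12 \sqrt{-3}\right) \left(-152\right) = - \frac{\sqrt{1}}{4} \left(1 - 12 i \sqrt{3}\right) \left(-152\right) = \left(- \frac{1}{4}\right) 1 \left(1 - 12 i \sqrt{3}\right) \left(-152\right) = - \frac{1 - 12 i \sqrt{3}}{4} \left(-152\right) = \left(- \frac{1}{4} + 3 i \sqrt{3}\right) \left(-152\right) = 38 - 456 i \sqrt{3}$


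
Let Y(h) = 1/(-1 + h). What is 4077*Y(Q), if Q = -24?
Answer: -4077/25 ≈ -163.08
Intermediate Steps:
4077*Y(Q) = 4077/(-1 - 24) = 4077/(-25) = 4077*(-1/25) = -4077/25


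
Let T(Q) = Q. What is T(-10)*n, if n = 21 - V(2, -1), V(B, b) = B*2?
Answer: -170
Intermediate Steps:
V(B, b) = 2*B
n = 17 (n = 21 - 2*2 = 21 - 1*4 = 21 - 4 = 17)
T(-10)*n = -10*17 = -170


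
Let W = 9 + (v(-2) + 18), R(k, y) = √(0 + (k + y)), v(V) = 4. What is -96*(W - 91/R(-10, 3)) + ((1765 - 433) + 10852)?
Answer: 9208 - 1248*I*√7 ≈ 9208.0 - 3301.9*I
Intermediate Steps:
R(k, y) = √(k + y)
W = 31 (W = 9 + (4 + 18) = 9 + 22 = 31)
-96*(W - 91/R(-10, 3)) + ((1765 - 433) + 10852) = -96*(31 - 91/√(-10 + 3)) + ((1765 - 433) + 10852) = -96*(31 - 91*(-I*√7/7)) + (1332 + 10852) = -96*(31 - 91*(-I*√7/7)) + 12184 = -96*(31 - (-13)*I*√7) + 12184 = -96*(31 + 13*I*√7) + 12184 = (-2976 - 1248*I*√7) + 12184 = 9208 - 1248*I*√7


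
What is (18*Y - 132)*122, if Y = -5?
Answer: -27084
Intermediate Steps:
(18*Y - 132)*122 = (18*(-5) - 132)*122 = (-90 - 132)*122 = -222*122 = -27084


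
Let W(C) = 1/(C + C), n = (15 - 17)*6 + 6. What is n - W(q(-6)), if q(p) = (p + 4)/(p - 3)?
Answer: -33/4 ≈ -8.2500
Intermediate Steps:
q(p) = (4 + p)/(-3 + p)
n = -6 (n = -2*6 + 6 = -12 + 6 = -6)
W(C) = 1/(2*C)
n - W(q(-6)) = -6 - 1/(2*((4 - 6)/(-3 - 6))) = -6 - 1/(2*(-2/(-9))) = -6 - 1/(2*((-⅑*(-2)))) = -6 - 1/(2*2/9) = -6 - 9/(2*2) = -6 - 1*9/4 = -6 - 9/4 = -33/4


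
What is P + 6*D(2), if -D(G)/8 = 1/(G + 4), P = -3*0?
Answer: -8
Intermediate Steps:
P = 0
D(G) = -8/(4 + G) (D(G) = -8/(G + 4) = -8/(4 + G))
P + 6*D(2) = 0 + 6*(-8/(4 + 2)) = 0 + 6*(-8/6) = 0 + 6*(-8*⅙) = 0 + 6*(-4/3) = 0 - 8 = -8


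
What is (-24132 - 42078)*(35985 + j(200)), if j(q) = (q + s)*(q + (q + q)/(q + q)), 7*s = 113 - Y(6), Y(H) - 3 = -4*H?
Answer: -37092762090/7 ≈ -5.2990e+9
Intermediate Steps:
Y(H) = 3 - 4*H
s = 134/7 (s = (113 - (3 - 4*6))/7 = (113 - (3 - 24))/7 = (113 - 1*(-21))/7 = (113 + 21)/7 = (1/7)*134 = 134/7 ≈ 19.143)
j(q) = (1 + q)*(134/7 + q) (j(q) = (q + 134/7)*(q + (q + q)/(q + q)) = (134/7 + q)*(q + (2*q)/((2*q))) = (134/7 + q)*(q + (2*q)*(1/(2*q))) = (134/7 + q)*(q + 1) = (134/7 + q)*(1 + q) = (1 + q)*(134/7 + q))
(-24132 - 42078)*(35985 + j(200)) = (-24132 - 42078)*(35985 + (134/7 + 200**2 + (141/7)*200)) = -66210*(35985 + (134/7 + 40000 + 28200/7)) = -66210*(35985 + 308334/7) = -66210*560229/7 = -37092762090/7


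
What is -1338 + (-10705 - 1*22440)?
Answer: -34483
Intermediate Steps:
-1338 + (-10705 - 1*22440) = -1338 + (-10705 - 22440) = -1338 - 33145 = -34483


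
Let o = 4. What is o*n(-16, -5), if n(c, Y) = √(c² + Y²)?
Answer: 4*√281 ≈ 67.052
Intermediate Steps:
n(c, Y) = √(Y² + c²)
o*n(-16, -5) = 4*√((-5)² + (-16)²) = 4*√(25 + 256) = 4*√281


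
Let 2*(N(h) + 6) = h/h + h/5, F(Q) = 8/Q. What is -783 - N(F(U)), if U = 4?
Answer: -7777/10 ≈ -777.70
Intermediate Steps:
N(h) = -11/2 + h/10 (N(h) = -6 + (h/h + h/5)/2 = -6 + (1 + h*(⅕))/2 = -6 + (1 + h/5)/2 = -6 + (½ + h/10) = -11/2 + h/10)
-783 - N(F(U)) = -783 - (-11/2 + (8/4)/10) = -783 - (-11/2 + (8*(¼))/10) = -783 - (-11/2 + (⅒)*2) = -783 - (-11/2 + ⅕) = -783 - 1*(-53/10) = -783 + 53/10 = -7777/10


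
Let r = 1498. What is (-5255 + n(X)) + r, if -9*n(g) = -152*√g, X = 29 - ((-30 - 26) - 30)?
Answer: -3757 + 152*√115/9 ≈ -3575.9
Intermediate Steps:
X = 115 (X = 29 - (-56 - 30) = 29 - 1*(-86) = 29 + 86 = 115)
n(g) = 152*√g/9 (n(g) = -(-152)*√g/9 = 152*√g/9)
(-5255 + n(X)) + r = (-5255 + 152*√115/9) + 1498 = -3757 + 152*√115/9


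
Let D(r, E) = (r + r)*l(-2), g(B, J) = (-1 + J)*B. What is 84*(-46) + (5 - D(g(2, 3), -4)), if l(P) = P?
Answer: -3843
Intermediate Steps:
g(B, J) = B*(-1 + J)
D(r, E) = -4*r (D(r, E) = (r + r)*(-2) = (2*r)*(-2) = -4*r)
84*(-46) + (5 - D(g(2, 3), -4)) = 84*(-46) + (5 - (-4)*2*(-1 + 3)) = -3864 + (5 - (-4)*2*2) = -3864 + (5 - (-4)*4) = -3864 + (5 - 1*(-16)) = -3864 + (5 + 16) = -3864 + 21 = -3843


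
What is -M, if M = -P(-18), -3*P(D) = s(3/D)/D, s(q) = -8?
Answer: -4/27 ≈ -0.14815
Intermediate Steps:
P(D) = 8/(3*D) (P(D) = -(-8)/(3*D) = 8/(3*D))
M = 4/27 (M = -8/(3*(-18)) = -8*(-1)/(3*18) = -1*(-4/27) = 4/27 ≈ 0.14815)
-M = -1*4/27 = -4/27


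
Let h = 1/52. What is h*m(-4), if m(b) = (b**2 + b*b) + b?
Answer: 7/13 ≈ 0.53846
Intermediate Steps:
h = 1/52 ≈ 0.019231
m(b) = b + 2*b**2 (m(b) = (b**2 + b**2) + b = 2*b**2 + b = b + 2*b**2)
h*m(-4) = (-4*(1 + 2*(-4)))/52 = (-4*(1 - 8))/52 = (-4*(-7))/52 = (1/52)*28 = 7/13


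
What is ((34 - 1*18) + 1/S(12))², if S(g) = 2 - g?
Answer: 25281/100 ≈ 252.81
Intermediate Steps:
((34 - 1*18) + 1/S(12))² = ((34 - 1*18) + 1/(2 - 1*12))² = ((34 - 18) + 1/(2 - 12))² = (16 + 1/(-10))² = (16 - ⅒)² = (159/10)² = 25281/100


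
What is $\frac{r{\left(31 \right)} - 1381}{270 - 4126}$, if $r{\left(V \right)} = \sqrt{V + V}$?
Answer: $\frac{1381}{3856} - \frac{\sqrt{62}}{3856} \approx 0.3561$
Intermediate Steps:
$r{\left(V \right)} = \sqrt{2} \sqrt{V}$ ($r{\left(V \right)} = \sqrt{2 V} = \sqrt{2} \sqrt{V}$)
$\frac{r{\left(31 \right)} - 1381}{270 - 4126} = \frac{\sqrt{2} \sqrt{31} - 1381}{270 - 4126} = \frac{\sqrt{62} - 1381}{-3856} = \left(\sqrt{62} - 1381\right) \left(- \frac{1}{3856}\right) = \left(-1381 + \sqrt{62}\right) \left(- \frac{1}{3856}\right) = \frac{1381}{3856} - \frac{\sqrt{62}}{3856}$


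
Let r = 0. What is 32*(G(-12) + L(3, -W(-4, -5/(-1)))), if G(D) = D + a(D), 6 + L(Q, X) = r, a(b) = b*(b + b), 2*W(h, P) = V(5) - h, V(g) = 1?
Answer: 8640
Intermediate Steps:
W(h, P) = 1/2 - h/2 (W(h, P) = (1 - h)/2 = 1/2 - h/2)
a(b) = 2*b**2 (a(b) = b*(2*b) = 2*b**2)
L(Q, X) = -6 (L(Q, X) = -6 + 0 = -6)
G(D) = D + 2*D**2
32*(G(-12) + L(3, -W(-4, -5/(-1)))) = 32*(-12*(1 + 2*(-12)) - 6) = 32*(-12*(1 - 24) - 6) = 32*(-12*(-23) - 6) = 32*(276 - 6) = 32*270 = 8640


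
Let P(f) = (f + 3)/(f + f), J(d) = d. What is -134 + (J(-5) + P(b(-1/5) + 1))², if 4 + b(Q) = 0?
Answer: -109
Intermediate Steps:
b(Q) = -4 (b(Q) = -4 + 0 = -4)
P(f) = (3 + f)/(2*f) (P(f) = (3 + f)/((2*f)) = (3 + f)*(1/(2*f)) = (3 + f)/(2*f))
-134 + (J(-5) + P(b(-1/5) + 1))² = -134 + (-5 + (3 + (-4 + 1))/(2*(-4 + 1)))² = -134 + (-5 + (½)*(3 - 3)/(-3))² = -134 + (-5 + (½)*(-⅓)*0)² = -134 + (-5 + 0)² = -134 + (-5)² = -134 + 25 = -109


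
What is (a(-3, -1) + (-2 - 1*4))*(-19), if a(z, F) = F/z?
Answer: 323/3 ≈ 107.67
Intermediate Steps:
(a(-3, -1) + (-2 - 1*4))*(-19) = (-1/(-3) + (-2 - 1*4))*(-19) = (-1*(-1/3) + (-2 - 4))*(-19) = (1/3 - 6)*(-19) = -17/3*(-19) = 323/3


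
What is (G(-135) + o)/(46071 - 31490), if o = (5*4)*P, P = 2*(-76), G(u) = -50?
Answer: -3090/14581 ≈ -0.21192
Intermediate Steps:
P = -152
o = -3040 (o = (5*4)*(-152) = 20*(-152) = -3040)
(G(-135) + o)/(46071 - 31490) = (-50 - 3040)/(46071 - 31490) = -3090/14581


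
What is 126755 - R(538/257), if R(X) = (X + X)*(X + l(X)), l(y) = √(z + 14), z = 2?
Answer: 8370355979/66049 ≈ 1.2673e+5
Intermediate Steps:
l(y) = 4 (l(y) = √(2 + 14) = √16 = 4)
R(X) = 2*X*(4 + X) (R(X) = (X + X)*(X + 4) = (2*X)*(4 + X) = 2*X*(4 + X))
126755 - R(538/257) = 126755 - 2*538/257*(4 + 538/257) = 126755 - 2*538*(1/257)*(4 + 538*(1/257)) = 126755 - 2*538*(4 + 538/257)/257 = 126755 - 2*538*1566/(257*257) = 126755 - 1*1685016/66049 = 126755 - 1685016/66049 = 8370355979/66049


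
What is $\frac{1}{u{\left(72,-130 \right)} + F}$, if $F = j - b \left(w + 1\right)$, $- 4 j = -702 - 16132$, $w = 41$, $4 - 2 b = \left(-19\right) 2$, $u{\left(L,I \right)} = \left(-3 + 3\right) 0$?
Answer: $\frac{2}{6653} \approx 0.00030062$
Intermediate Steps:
$u{\left(L,I \right)} = 0$ ($u{\left(L,I \right)} = 0 \cdot 0 = 0$)
$b = 21$ ($b = 2 - \frac{\left(-19\right) 2}{2} = 2 - -19 = 2 + 19 = 21$)
$j = \frac{8417}{2}$ ($j = - \frac{-702 - 16132}{4} = \left(- \frac{1}{4}\right) \left(-16834\right) = \frac{8417}{2} \approx 4208.5$)
$F = \frac{6653}{2}$ ($F = \frac{8417}{2} - 21 \left(41 + 1\right) = \frac{8417}{2} - 21 \cdot 42 = \frac{8417}{2} - 882 = \frac{6653}{2} \approx 3326.5$)
$\frac{1}{u{\left(72,-130 \right)} + F} = \frac{1}{0 + \frac{6653}{2}} = \frac{1}{\frac{6653}{2}} = \frac{2}{6653}$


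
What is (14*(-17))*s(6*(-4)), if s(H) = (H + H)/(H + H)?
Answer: -238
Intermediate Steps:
s(H) = 1 (s(H) = (2*H)/((2*H)) = (2*H)*(1/(2*H)) = 1)
(14*(-17))*s(6*(-4)) = (14*(-17))*1 = -238*1 = -238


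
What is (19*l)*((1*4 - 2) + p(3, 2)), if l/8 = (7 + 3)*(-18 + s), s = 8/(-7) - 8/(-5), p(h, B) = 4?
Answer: -1119936/7 ≈ -1.5999e+5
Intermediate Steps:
s = 16/35 (s = 8*(-⅐) - 8*(-⅕) = -8/7 + 8/5 = 16/35 ≈ 0.45714)
l = -9824/7 (l = 8*((7 + 3)*(-18 + 16/35)) = 8*(10*(-614/35)) = 8*(-1228/7) = -9824/7 ≈ -1403.4)
(19*l)*((1*4 - 2) + p(3, 2)) = (19*(-9824/7))*((1*4 - 2) + 4) = -186656*((4 - 2) + 4)/7 = -186656*(2 + 4)/7 = -186656/7*6 = -1119936/7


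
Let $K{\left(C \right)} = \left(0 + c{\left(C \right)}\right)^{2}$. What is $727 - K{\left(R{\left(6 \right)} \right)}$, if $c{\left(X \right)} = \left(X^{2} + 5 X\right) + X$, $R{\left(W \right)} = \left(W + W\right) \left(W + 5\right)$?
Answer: $-331821929$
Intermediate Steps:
$R{\left(W \right)} = 2 W \left(5 + W\right)$
$c{\left(X \right)} = X^{2} + 6 X$
$K{\left(C \right)} = C^{2} \left(6 + C\right)^{2}$ ($K{\left(C \right)} = \left(0 + C \left(6 + C\right)\right)^{2} = \left(C \left(6 + C\right)\right)^{2} = C^{2} \left(6 + C\right)^{2}$)
$727 - K{\left(R{\left(6 \right)} \right)} = 727 - \left(2 \cdot 6 \left(5 + 6\right)\right)^{2} \left(6 + 2 \cdot 6 \left(5 + 6\right)\right)^{2} = 727 - \left(2 \cdot 6 \cdot 11\right)^{2} \left(6 + 2 \cdot 6 \cdot 11\right)^{2} = 727 - 132^{2} \left(6 + 132\right)^{2} = 727 - 17424 \cdot 138^{2} = 727 - 17424 \cdot 19044 = 727 - 331822656 = -331821929$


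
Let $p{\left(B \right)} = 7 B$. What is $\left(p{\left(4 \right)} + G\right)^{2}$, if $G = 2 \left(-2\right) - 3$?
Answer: $441$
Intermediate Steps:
$G = -7$ ($G = -4 - 3 = -7$)
$\left(p{\left(4 \right)} + G\right)^{2} = \left(7 \cdot 4 - 7\right)^{2} = \left(28 - 7\right)^{2} = 21^{2} = 441$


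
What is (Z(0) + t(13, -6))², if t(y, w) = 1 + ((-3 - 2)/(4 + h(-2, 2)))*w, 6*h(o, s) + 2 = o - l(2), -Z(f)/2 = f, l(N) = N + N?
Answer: 2401/16 ≈ 150.06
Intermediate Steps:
l(N) = 2*N
Z(f) = -2*f
h(o, s) = -1 + o/6 (h(o, s) = -⅓ + (o - 2*2)/6 = -⅓ + (o - 1*4)/6 = -⅓ + (o - 4)/6 = -⅓ + (-4 + o)/6 = -⅓ + (-⅔ + o/6) = -1 + o/6)
t(y, w) = 1 - 15*w/8 (t(y, w) = 1 + ((-3 - 2)/(4 + (-1 + (⅙)*(-2))))*w = 1 + (-5/(4 + (-1 - ⅓)))*w = 1 + (-5/(4 - 4/3))*w = 1 + (-5/8/3)*w = 1 + (-5*3/8)*w = 1 - 15*w/8)
(Z(0) + t(13, -6))² = (-2*0 + (1 - 15/8*(-6)))² = (0 + (1 + 45/4))² = (0 + 49/4)² = (49/4)² = 2401/16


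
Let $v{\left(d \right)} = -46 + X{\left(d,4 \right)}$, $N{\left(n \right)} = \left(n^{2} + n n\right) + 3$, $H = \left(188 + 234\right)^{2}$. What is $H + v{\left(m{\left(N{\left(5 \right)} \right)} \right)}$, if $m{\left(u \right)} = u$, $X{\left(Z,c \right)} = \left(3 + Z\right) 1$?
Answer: $178094$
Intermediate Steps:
$H = 178084$ ($H = 422^{2} = 178084$)
$N{\left(n \right)} = 3 + 2 n^{2}$ ($N{\left(n \right)} = \left(n^{2} + n^{2}\right) + 3 = 2 n^{2} + 3 = 3 + 2 n^{2}$)
$X{\left(Z,c \right)} = 3 + Z$
$v{\left(d \right)} = -43 + d$ ($v{\left(d \right)} = -46 + \left(3 + d\right) = -43 + d$)
$H + v{\left(m{\left(N{\left(5 \right)} \right)} \right)} = 178084 + \left(-43 + \left(3 + 2 \cdot 5^{2}\right)\right) = 178084 + \left(-43 + \left(3 + 2 \cdot 25\right)\right) = 178084 + \left(-43 + \left(3 + 50\right)\right) = 178084 + \left(-43 + 53\right) = 178084 + 10 = 178094$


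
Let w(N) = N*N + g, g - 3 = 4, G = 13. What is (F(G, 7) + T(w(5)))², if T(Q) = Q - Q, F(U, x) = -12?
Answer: 144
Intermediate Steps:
g = 7 (g = 3 + 4 = 7)
w(N) = 7 + N² (w(N) = N*N + 7 = N² + 7 = 7 + N²)
T(Q) = 0
(F(G, 7) + T(w(5)))² = (-12 + 0)² = (-12)² = 144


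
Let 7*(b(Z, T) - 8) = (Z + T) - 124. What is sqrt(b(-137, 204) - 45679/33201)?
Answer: I*sqrt(643622)/651 ≈ 1.2324*I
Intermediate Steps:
b(Z, T) = -68/7 + T/7 + Z/7 (b(Z, T) = 8 + ((Z + T) - 124)/7 = 8 + ((T + Z) - 124)/7 = 8 + (-124 + T + Z)/7 = 8 + (-124/7 + T/7 + Z/7) = -68/7 + T/7 + Z/7)
sqrt(b(-137, 204) - 45679/33201) = sqrt((-68/7 + (1/7)*204 + (1/7)*(-137)) - 45679/33201) = sqrt((-68/7 + 204/7 - 137/7) - 45679*1/33201) = sqrt(-1/7 - 2687/1953) = sqrt(-2966/1953) = I*sqrt(643622)/651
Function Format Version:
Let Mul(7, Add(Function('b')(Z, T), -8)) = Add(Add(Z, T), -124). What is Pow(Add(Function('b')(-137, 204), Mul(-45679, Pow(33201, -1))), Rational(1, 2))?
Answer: Mul(Rational(1, 651), I, Pow(643622, Rational(1, 2))) ≈ Mul(1.2324, I)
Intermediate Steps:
Function('b')(Z, T) = Add(Rational(-68, 7), Mul(Rational(1, 7), T), Mul(Rational(1, 7), Z)) (Function('b')(Z, T) = Add(8, Mul(Rational(1, 7), Add(Add(Z, T), -124))) = Add(8, Mul(Rational(1, 7), Add(Add(T, Z), -124))) = Add(8, Mul(Rational(1, 7), Add(-124, T, Z))) = Add(8, Add(Rational(-124, 7), Mul(Rational(1, 7), T), Mul(Rational(1, 7), Z))) = Add(Rational(-68, 7), Mul(Rational(1, 7), T), Mul(Rational(1, 7), Z)))
Pow(Add(Function('b')(-137, 204), Mul(-45679, Pow(33201, -1))), Rational(1, 2)) = Pow(Add(Add(Rational(-68, 7), Mul(Rational(1, 7), 204), Mul(Rational(1, 7), -137)), Mul(-45679, Pow(33201, -1))), Rational(1, 2)) = Pow(Add(Add(Rational(-68, 7), Rational(204, 7), Rational(-137, 7)), Mul(-45679, Rational(1, 33201))), Rational(1, 2)) = Pow(Add(Rational(-1, 7), Rational(-2687, 1953)), Rational(1, 2)) = Pow(Rational(-2966, 1953), Rational(1, 2)) = Mul(Rational(1, 651), I, Pow(643622, Rational(1, 2)))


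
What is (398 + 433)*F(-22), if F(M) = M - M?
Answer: 0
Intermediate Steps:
F(M) = 0
(398 + 433)*F(-22) = (398 + 433)*0 = 831*0 = 0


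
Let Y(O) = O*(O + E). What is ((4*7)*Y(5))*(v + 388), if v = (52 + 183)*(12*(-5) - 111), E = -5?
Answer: 0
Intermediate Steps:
Y(O) = O*(-5 + O) (Y(O) = O*(O - 5) = O*(-5 + O))
v = -40185 (v = 235*(-60 - 111) = 235*(-171) = -40185)
((4*7)*Y(5))*(v + 388) = ((4*7)*(5*(-5 + 5)))*(-40185 + 388) = (28*(5*0))*(-39797) = (28*0)*(-39797) = 0*(-39797) = 0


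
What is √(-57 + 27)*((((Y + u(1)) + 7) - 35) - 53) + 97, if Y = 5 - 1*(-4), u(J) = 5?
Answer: 97 - 67*I*√30 ≈ 97.0 - 366.97*I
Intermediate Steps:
Y = 9 (Y = 5 + 4 = 9)
√(-57 + 27)*((((Y + u(1)) + 7) - 35) - 53) + 97 = √(-57 + 27)*((((9 + 5) + 7) - 35) - 53) + 97 = √(-30)*(((14 + 7) - 35) - 53) + 97 = (I*√30)*((21 - 35) - 53) + 97 = (I*√30)*(-14 - 53) + 97 = (I*√30)*(-67) + 97 = -67*I*√30 + 97 = 97 - 67*I*√30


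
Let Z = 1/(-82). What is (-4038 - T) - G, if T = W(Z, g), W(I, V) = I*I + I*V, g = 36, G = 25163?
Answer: -196344573/6724 ≈ -29201.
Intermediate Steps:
Z = -1/82 ≈ -0.012195
W(I, V) = I² + I*V
T = -2951/6724 (T = -(-1/82 + 36)/82 = -1/82*2951/82 = -2951/6724 ≈ -0.43888)
(-4038 - T) - G = (-4038 - 1*(-2951/6724)) - 1*25163 = (-4038 + 2951/6724) - 25163 = -27148561/6724 - 25163 = -196344573/6724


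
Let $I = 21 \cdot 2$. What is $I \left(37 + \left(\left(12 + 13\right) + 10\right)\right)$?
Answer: $3024$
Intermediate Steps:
$I = 42$
$I \left(37 + \left(\left(12 + 13\right) + 10\right)\right) = 42 \left(37 + \left(\left(12 + 13\right) + 10\right)\right) = 42 \left(37 + \left(25 + 10\right)\right) = 42 \left(37 + 35\right) = 42 \cdot 72 = 3024$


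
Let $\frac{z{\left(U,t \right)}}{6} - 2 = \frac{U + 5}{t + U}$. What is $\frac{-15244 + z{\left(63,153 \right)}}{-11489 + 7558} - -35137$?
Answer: $\frac{1243248994}{35379} \approx 35141.0$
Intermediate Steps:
$z{\left(U,t \right)} = 12 + \frac{6 \left(5 + U\right)}{U + t}$ ($z{\left(U,t \right)} = 12 + 6 \frac{U + 5}{t + U} = 12 + 6 \frac{5 + U}{U + t} = 12 + \frac{6 \left(5 + U\right)}{U + t}$)
$\frac{-15244 + z{\left(63,153 \right)}}{-11489 + 7558} - -35137 = \frac{-15244 + \frac{6 \left(5 + 2 \cdot 153 + 3 \cdot 63\right)}{63 + 153}}{-11489 + 7558} - -35137 = \frac{-15244 + \frac{6 \left(5 + 306 + 189\right)}{216}}{-3931} + 35137 = \left(-15244 + 6 \cdot \frac{1}{216} \cdot 500\right) \left(- \frac{1}{3931}\right) + 35137 = \left(-15244 + \frac{125}{9}\right) \left(- \frac{1}{3931}\right) + 35137 = \left(- \frac{137071}{9}\right) \left(- \frac{1}{3931}\right) + 35137 = \frac{137071}{35379} + 35137 = \frac{1243248994}{35379}$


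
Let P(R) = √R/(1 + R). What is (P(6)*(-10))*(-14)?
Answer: 20*√6 ≈ 48.990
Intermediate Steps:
P(R) = √R/(1 + R)
(P(6)*(-10))*(-14) = ((√6/(1 + 6))*(-10))*(-14) = ((√6/7)*(-10))*(-14) = -10*√6/7*(-14) = 20*√6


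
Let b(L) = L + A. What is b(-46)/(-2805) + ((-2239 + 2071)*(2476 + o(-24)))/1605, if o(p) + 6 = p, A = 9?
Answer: -76839577/300135 ≈ -256.02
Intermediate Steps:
o(p) = -6 + p
b(L) = 9 + L (b(L) = L + 9 = 9 + L)
b(-46)/(-2805) + ((-2239 + 2071)*(2476 + o(-24)))/1605 = (9 - 46)/(-2805) + ((-2239 + 2071)*(2476 + (-6 - 24)))/1605 = -37*(-1/2805) - 168*(2476 - 30)*(1/1605) = 37/2805 - 168*2446*(1/1605) = 37/2805 - 410928*1/1605 = 37/2805 - 136976/535 = -76839577/300135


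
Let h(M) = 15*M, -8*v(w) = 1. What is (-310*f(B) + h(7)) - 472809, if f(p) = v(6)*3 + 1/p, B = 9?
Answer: -17014399/36 ≈ -4.7262e+5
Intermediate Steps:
v(w) = -1/8 (v(w) = -1/8*1 = -1/8)
f(p) = -3/8 + 1/p (f(p) = -1/8*3 + 1/p = -3/8 + 1/p)
(-310*f(B) + h(7)) - 472809 = (-310*(-3/8 + 1/9) + 15*7) - 472809 = (-310*(-3/8 + 1/9) + 105) - 472809 = (-310*(-19/72) + 105) - 472809 = (2945/36 + 105) - 472809 = 6725/36 - 472809 = -17014399/36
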